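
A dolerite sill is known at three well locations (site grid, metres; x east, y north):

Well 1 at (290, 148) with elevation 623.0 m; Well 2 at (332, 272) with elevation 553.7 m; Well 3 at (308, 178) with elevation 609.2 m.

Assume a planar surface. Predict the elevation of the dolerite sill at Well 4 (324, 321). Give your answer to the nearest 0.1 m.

Two edge vectors: Well 1→Well 2 = (42, 124, -69.3), Well 1→Well 3 = (18, 30, -13.8).
Normal n = (Well 1→Well 2) × (Well 1→Well 3) = (367.8, -667.8, -972).
So ∂z/∂x = −n_x/n_z = 0.37840 and ∂z/∂y = −n_y/n_z = −0.68704.
Intercept c from Well 1: 623 − 109.73 + 101.68 = 614.95.
At (324, 321): z = 122.6 − 220.5 + 614.95 = 517.0 m.

517.0 m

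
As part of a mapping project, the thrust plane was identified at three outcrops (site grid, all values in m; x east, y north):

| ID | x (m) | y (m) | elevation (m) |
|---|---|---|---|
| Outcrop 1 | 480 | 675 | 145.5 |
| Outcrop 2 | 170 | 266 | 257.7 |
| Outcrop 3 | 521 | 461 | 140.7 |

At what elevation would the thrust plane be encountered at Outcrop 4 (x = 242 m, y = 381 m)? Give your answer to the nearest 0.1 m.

230.9 m

Let the plane be z = a·x + b·y + c.
Outcrop 2−Outcrop 1: −310a − 409b = 112.2;  Outcrop 3−Outcrop 1: 41a − 214b = −4.8.
Solving gives a = −0.31253, b = −0.03745.
Then c = 145.5 − a·480 − b·675 = 320.79.
At (242, 381): z = −75.6 − 14.3 + 320.79 = 230.9 m.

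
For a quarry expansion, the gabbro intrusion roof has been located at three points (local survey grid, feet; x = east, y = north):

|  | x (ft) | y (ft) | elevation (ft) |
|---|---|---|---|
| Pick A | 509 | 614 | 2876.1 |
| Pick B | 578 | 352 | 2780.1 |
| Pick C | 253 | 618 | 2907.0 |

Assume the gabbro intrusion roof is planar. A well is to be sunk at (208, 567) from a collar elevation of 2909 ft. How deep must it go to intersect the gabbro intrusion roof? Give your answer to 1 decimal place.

Two edge vectors: Pick A→Pick B = (69, -262, -96), Pick A→Pick C = (-256, 4, 30.9).
Normal n = (Pick A→Pick B) × (Pick A→Pick C) = (-7711.8, 22443.9, -66796).
So ∂z/∂x = −n_x/n_z = −0.11545 and ∂z/∂y = −n_y/n_z = 0.33601.
Intercept c from Pick A: 2876.1 + 58.77 − 206.31 = 2728.56.
At (208, 567): z_contact = −24.01 + 190.52 + 2728.56 = 2895.06 ft.
Depth below ground = 2909 − 2895.06 = 13.9 ft.

13.9 ft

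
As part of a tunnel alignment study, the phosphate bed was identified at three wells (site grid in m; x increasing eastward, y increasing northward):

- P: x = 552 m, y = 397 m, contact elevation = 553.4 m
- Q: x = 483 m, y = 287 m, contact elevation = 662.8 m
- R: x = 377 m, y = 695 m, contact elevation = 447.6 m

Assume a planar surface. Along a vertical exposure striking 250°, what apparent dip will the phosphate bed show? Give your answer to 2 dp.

35.83°

Two edge vectors: P→Q = (-69, -110, 109.4), P→R = (-175, 298, -105.8).
Normal n = (P→Q) × (P→R) = (-20963.2, -26445.2, -39812).
So ∂z/∂x = −n_x/n_z = −0.52655 and ∂z/∂y = −n_y/n_z = −0.66425.
Unit vector along 250° is (sin 250°, cos 250°) = (-0.9397, -0.3420).
Slope in that direction = a·(-0.9397) + b·(-0.3420) = 0.72199.
Apparent dip = arctan|0.72199| = 35.83° (true dip is 40.3°, so apparent ≤ true as expected).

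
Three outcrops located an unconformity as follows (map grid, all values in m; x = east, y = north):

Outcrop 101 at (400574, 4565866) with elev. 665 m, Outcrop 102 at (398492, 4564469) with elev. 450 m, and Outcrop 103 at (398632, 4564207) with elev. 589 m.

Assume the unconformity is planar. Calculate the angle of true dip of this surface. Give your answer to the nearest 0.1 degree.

25.9°

Let the plane be z = a·x + b·y + c.
Outcrop 102−Outcrop 101: −2082a − 1397b = −215;  Outcrop 103−Outcrop 101: −1942a − 1659b = −76.
Solving gives a = 0.33805, b = −0.34990.
Gradient magnitude |∇z| = √(a² + b²) = √(0.11427 + 0.12243) = 0.48652.
True dip = arctan(0.48652) = 25.9°, dipping toward NW (azimuth ≈ 316°).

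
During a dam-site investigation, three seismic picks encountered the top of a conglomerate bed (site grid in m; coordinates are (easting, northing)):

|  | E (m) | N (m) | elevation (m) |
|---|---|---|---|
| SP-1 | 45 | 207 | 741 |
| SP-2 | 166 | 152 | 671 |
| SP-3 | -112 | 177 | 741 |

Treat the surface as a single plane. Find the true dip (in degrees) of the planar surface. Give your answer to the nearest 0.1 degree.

Let the plane be z = a·E + b·N + c.
SP-2−SP-1: 121a − 55b = −70;  SP-3−SP-1: −157a − 30b = 0.
Solving gives a = −0.17122, b = 0.89605.
Gradient magnitude |∇z| = √(a² + b²) = √(0.02932 + 0.80290) = 0.91226.
True dip = arctan(0.91226) = 42.4°, dipping toward S (azimuth ≈ 169°).

42.4°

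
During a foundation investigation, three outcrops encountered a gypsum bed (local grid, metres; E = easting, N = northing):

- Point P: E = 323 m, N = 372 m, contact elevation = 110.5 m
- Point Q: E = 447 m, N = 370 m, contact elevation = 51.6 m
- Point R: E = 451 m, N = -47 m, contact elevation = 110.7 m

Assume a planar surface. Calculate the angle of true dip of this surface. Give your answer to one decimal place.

26.5°

Two edge vectors: Point P→Point Q = (124, -2, -58.9), Point P→Point R = (128, -419, 0.2).
Normal n = (Point P→Point Q) × (Point P→Point R) = (-24679.5, -7564, -51700).
So ∂z/∂E = −n_x/n_z = −0.47736 and ∂z/∂N = −n_y/n_z = −0.14631.
Gradient magnitude |∇z| = √(a² + b²) = √(0.22787 + 0.02141) = 0.49928.
True dip = arctan(0.49928) = 26.5°, dipping toward ENE (azimuth ≈ 073°).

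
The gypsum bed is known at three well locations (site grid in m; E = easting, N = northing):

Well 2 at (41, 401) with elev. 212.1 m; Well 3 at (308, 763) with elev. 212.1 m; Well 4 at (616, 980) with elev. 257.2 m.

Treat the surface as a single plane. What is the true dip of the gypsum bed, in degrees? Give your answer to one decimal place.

Two edge vectors: Well 2→Well 3 = (267, 362, 0), Well 2→Well 4 = (575, 579, 45.1).
Normal n = (Well 2→Well 3) × (Well 2→Well 4) = (16326.2, -12041.7, -53557).
So ∂z/∂E = −n_x/n_z = 0.30484 and ∂z/∂N = −n_y/n_z = −0.22484.
Gradient magnitude |∇z| = √(a² + b²) = √(0.09293 + 0.05055) = 0.37879.
True dip = arctan(0.37879) = 20.7°, dipping toward NW (azimuth ≈ 306°).

20.7°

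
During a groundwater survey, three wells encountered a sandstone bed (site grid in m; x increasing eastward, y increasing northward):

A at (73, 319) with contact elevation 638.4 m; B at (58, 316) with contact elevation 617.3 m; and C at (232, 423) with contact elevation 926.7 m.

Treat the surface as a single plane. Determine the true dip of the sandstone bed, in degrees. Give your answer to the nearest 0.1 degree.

56.6°

Let the plane be z = a·x + b·y + c.
B−A: −15a − 3b = −21.1;  C−A: 159a + 104b = 288.3.
Solving gives a = 1.22761, b = 0.89529.
Gradient magnitude |∇z| = √(a² + b²) = √(1.50702 + 0.80155) = 1.51940.
True dip = arctan(1.51940) = 56.6°, dipping toward SW (azimuth ≈ 234°).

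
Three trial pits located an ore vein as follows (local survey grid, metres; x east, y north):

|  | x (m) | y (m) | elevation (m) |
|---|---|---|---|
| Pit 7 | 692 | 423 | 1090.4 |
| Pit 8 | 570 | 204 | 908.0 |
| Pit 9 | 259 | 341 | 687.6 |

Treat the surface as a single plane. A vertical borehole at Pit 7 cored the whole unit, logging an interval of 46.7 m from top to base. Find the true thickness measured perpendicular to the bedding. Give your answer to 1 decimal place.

34.2 m

Let the plane be z = a·x + b·y + c.
Pit 8−Pit 7: −122a − 219b = −182.4;  Pit 9−Pit 7: −433a − 82b = −402.8.
Solving gives a = 0.86364, b = 0.35176.
|∇z| = √(a²+b²) = 0.93253, so dip δ = arctan(0.93253) = 43.00°.
True thickness = vertical thickness × cos δ = 46.7 × cos 43.00° = 34.2 m.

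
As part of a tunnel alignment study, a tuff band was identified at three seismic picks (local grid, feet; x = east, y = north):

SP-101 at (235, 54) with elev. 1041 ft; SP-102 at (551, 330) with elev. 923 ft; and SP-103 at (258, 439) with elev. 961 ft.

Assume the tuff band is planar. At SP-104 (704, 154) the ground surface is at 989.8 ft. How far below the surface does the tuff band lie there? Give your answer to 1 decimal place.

63.3 ft

Let the plane be z = a·x + b·y + c.
SP-102−SP-101: 316a + 276b = −118;  SP-103−SP-101: 23a + 385b = −80.
Solving gives a = −0.20249, b = −0.19570.
Then c = 1041 − a·235 − b·54 = 1099.15.
At (704, 154): z_contact = −142.56 − 30.14 + 1099.15 = 926.46 ft.
Depth below ground = 989.8 − 926.46 = 63.3 ft.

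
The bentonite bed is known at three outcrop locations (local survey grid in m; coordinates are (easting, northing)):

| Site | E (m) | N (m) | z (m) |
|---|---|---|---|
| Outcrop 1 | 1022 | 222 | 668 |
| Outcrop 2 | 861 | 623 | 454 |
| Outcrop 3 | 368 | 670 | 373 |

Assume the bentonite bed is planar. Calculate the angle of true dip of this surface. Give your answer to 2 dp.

Let the plane be z = a·E + b·N + c.
Outcrop 2−Outcrop 1: −161a + 401b = −214;  Outcrop 3−Outcrop 1: −654a + 448b = −295.
Solving gives a = 0.11794, b = −0.48631.
Gradient magnitude |∇z| = √(a² + b²) = √(0.01391 + 0.23650) = 0.50041.
True dip = arctan(0.50041) = 26.58°, dipping toward NNW (azimuth ≈ 346°).

26.58°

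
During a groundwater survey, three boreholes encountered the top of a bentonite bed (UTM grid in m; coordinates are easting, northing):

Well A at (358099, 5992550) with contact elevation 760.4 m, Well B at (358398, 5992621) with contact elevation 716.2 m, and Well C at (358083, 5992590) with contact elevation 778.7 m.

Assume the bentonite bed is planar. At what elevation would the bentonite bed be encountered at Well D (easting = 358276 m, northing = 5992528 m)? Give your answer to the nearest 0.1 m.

710.9 m

Let the plane be z = a·easting + b·northing + c.
Well B−Well A: 299a + 71b = −44.2;  Well C−Well A: −16a + 40b = 18.3.
Solving gives a = −0.234216555, b = 0.363813378.
Then c = 760.4 − a·358099 − b·5992550 = −2095536.75.
At (358276, 5992528): z = −83914.2 + 2180161.9 − 2095536.75 = 710.9 m.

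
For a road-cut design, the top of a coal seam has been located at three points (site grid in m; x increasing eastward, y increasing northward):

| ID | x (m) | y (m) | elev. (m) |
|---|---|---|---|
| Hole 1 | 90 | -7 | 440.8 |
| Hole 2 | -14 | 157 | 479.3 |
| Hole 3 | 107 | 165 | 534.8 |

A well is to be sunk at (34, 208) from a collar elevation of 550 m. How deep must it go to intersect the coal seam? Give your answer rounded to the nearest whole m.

Two edge vectors: Hole 1→Hole 2 = (-104, 164, 38.5), Hole 1→Hole 3 = (17, 172, 94).
Normal n = (Hole 1→Hole 2) × (Hole 1→Hole 3) = (8794, 10430.5, -20676).
So ∂z/∂x = −n_x/n_z = 0.42532 and ∂z/∂y = −n_y/n_z = 0.50447.
Intercept c from Hole 1: 440.8 − 38.28 + 3.53 = 406.05.
At (34, 208): z_contact = 14.5 + 104.9 + 406.05 = 525.4 m.
Depth below ground = 550 − 525.4 = 25 m.

25 m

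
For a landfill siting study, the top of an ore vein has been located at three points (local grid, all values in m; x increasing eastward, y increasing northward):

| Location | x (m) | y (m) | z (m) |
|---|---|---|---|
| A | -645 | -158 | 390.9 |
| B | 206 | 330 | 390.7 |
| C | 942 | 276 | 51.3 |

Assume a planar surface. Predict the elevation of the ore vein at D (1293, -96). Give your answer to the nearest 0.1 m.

Two edge vectors: A→B = (851, 488, -0.2), A→C = (1587, 434, -339.6).
Normal n = (A→B) × (A→C) = (-165638, 288682.2, -405122).
So ∂z/∂x = −n_x/n_z = −0.408860 and ∂z/∂y = −n_y/n_z = 0.712581.
Intercept c from A: 390.9 − 263.71 + 112.59 = 239.77.
At (1293, -96): z = −528.7 − 68.4 + 239.77 = -357.3 m.

-357.3 m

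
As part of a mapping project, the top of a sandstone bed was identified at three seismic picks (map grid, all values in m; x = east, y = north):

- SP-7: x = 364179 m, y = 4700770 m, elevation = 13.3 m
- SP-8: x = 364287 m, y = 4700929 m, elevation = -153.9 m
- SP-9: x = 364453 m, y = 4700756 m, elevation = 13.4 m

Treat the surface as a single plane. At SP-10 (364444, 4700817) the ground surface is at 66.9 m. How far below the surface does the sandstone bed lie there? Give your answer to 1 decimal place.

Let the plane be z = a·x + b·y + c.
SP-8−SP-7: 108a + 159b = −167.2;  SP-9−SP-7: 274a − 14b = 0.1.
Solving gives a = −0.051575048, b = −1.016540219.
Then c = 13.3 − a·364179 − b·4700770 = 4797317.62.
At (364444, 4700817): z_contact = −18796.22 − 4778569.54 + 4797317.62 = -48.14 m.
Depth below ground = 66.9 − (-48.14) = 115.0 m.

115.0 m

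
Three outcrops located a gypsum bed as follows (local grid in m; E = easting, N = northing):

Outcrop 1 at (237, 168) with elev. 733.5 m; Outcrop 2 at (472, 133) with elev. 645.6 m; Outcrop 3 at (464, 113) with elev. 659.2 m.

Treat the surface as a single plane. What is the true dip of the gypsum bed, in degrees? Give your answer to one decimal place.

33.9°

Let the plane be z = a·E + b·N + c.
Outcrop 2−Outcrop 1: 235a − 35b = −87.9;  Outcrop 3−Outcrop 1: 227a − 55b = −74.3.
Solving gives a = −0.44859, b = −0.50056.
Gradient magnitude |∇z| = √(a² + b²) = √(0.20124 + 0.25056) = 0.67216.
True dip = arctan(0.67216) = 33.9°, dipping toward NE (azimuth ≈ 042°).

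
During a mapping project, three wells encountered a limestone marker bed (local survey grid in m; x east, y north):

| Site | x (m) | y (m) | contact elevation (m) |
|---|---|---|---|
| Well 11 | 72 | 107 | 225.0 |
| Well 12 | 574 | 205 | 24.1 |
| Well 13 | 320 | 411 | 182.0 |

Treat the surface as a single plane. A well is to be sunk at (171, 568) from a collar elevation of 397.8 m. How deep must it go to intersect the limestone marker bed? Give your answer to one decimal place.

Let the plane be z = a·x + b·y + c.
Well 12−Well 11: 502a + 98b = −200.9;  Well 13−Well 11: 248a + 304b = −43.
Solving gives a = −0.44316, b = 0.22008.
Then c = 225 − a·72 − b·107 = 233.36.
At (171, 568): z_contact = −75.78 + 125.01 + 233.36 = 282.58 m.
Depth below ground = 397.8 − 282.58 = 115.2 m.

115.2 m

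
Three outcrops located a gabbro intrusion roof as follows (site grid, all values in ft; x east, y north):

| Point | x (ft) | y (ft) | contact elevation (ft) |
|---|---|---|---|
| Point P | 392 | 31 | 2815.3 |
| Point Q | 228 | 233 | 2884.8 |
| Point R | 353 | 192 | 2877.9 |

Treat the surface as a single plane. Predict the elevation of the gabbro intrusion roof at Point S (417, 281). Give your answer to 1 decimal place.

Let the plane be z = a·x + b·y + c.
Point Q−Point P: −164a + 202b = 69.5;  Point R−Point P: −39a + 161b = 62.6.
Solving gives a = 0.07858, b = 0.40785.
Then c = 2815.3 − a·392 − b·31 = 2771.85.
At (417, 281): z = 32.8 + 114.6 + 2771.85 = 2919.2 ft.

2919.2 ft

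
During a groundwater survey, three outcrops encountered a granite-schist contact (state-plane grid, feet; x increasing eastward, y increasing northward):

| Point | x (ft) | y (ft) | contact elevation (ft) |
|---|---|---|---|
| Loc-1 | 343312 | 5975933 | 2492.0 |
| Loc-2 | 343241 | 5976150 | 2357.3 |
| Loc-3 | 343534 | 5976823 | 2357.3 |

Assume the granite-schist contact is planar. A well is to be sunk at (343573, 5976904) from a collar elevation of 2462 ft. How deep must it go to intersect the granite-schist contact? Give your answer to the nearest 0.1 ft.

Two edge vectors: Loc-1→Loc-2 = (-71, 217, -134.7), Loc-1→Loc-3 = (222, 890, -134.7).
Normal n = (Loc-1→Loc-2) × (Loc-1→Loc-3) = (90653.1, -39467.1, -111364).
So ∂z/∂x = −n_x/n_z = 0.814025179 and ∂z/∂y = −n_y/n_z = −0.354397292.
Intercept c from Loc-1: 2492 − 279464.61 + 2117854.47 = 1840881.86.
At (343573, 5976904): z_contact = 279677.07 − 2118198.59 + 1840881.86 = 2360.34 ft.
Depth below ground = 2462 − 2360.34 = 101.7 ft.

101.7 ft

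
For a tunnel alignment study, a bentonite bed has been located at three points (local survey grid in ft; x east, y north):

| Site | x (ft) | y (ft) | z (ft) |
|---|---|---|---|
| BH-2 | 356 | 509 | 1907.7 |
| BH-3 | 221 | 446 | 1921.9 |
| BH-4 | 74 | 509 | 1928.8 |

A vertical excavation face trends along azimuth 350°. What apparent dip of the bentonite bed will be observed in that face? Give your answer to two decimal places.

Two edge vectors: BH-2→BH-3 = (-135, -63, 14.2), BH-2→BH-4 = (-282, 0, 21.1).
Normal n = (BH-2→BH-3) × (BH-2→BH-4) = (-1329.3, -1155.9, -17766).
So ∂z/∂x = −n_x/n_z = −0.07482 and ∂z/∂y = −n_y/n_z = −0.06506.
Unit vector along 350° is (sin 350°, cos 350°) = (-0.1736, 0.9848).
Slope in that direction = a·(-0.1736) + b·(0.9848) = −0.05108.
Apparent dip = arctan|0.05108| = 2.92° (true dip is 5.7°, so apparent ≤ true as expected).

2.92°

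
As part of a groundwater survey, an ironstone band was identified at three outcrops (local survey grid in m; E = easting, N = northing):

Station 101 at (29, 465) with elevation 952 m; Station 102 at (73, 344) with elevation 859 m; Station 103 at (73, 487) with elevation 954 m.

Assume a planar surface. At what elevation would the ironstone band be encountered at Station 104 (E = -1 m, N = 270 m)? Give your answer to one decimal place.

Two edge vectors: Station 101→Station 102 = (44, -121, -93), Station 101→Station 103 = (44, 22, 2).
Normal n = (Station 101→Station 102) × (Station 101→Station 103) = (1804, -4180, 6292).
So ∂z/∂E = −n_x/n_z = −0.28671 and ∂z/∂N = −n_y/n_z = 0.66434.
Intercept c from Station 101: 952 + 8.31 − 308.92 = 651.40.
At (-1, 270): z = 0.3 + 179.4 + 651.40 = 831.1 m.

831.1 m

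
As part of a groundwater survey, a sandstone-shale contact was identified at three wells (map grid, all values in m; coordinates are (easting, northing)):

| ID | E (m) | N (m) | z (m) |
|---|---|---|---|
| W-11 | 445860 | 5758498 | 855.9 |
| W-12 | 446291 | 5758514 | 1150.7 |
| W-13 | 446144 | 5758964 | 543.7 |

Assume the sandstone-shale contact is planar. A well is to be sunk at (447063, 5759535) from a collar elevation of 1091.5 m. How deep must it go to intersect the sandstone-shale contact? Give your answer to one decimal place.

516.2 m

Two edge vectors: W-11→W-12 = (431, 16, 294.8), W-11→W-13 = (284, 466, -312.2).
Normal n = (W-11→W-12) × (W-11→W-13) = (-142372, 218281.4, 196302).
So ∂z/∂E = −n_x/n_z = 0.725270247 and ∂z/∂N = −n_y/n_z = −1.111967275.
Intercept c from W-11: 855.9 − 323368.99 + 6403261.33 = 6080748.24.
At (447063, 5759535): z_contact = 324241.49 − 6404414.44 + 6080748.24 = 575.29 m.
Depth below ground = 1091.5 − 575.29 = 516.2 m.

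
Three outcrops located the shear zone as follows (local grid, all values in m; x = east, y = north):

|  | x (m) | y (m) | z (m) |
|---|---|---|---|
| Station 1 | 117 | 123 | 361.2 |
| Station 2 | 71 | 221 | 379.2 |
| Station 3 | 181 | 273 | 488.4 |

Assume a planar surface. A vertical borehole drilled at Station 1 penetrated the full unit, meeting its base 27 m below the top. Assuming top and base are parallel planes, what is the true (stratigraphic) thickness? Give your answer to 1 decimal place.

19.9 m

Let the plane be z = a·x + b·y + c.
Station 2−Station 1: −46a + 98b = 18;  Station 3−Station 1: 64a + 150b = 127.2.
Solving gives a = 0.74139, b = 0.53167.
|∇z| = √(a²+b²) = 0.91232, so dip δ = arctan(0.91232) = 42.37°.
True thickness = vertical thickness × cos δ = 27 × cos 42.37° = 19.9 m.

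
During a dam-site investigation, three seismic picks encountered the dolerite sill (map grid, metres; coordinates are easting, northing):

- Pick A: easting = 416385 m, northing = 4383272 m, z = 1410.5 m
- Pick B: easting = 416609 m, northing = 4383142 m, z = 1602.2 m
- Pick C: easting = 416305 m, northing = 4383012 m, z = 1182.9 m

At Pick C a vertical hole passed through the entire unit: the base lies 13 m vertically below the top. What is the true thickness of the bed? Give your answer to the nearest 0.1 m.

Let the plane be z = a·easting + b·northing + c.
Pick B−Pick A: 224a − 130b = 191.7;  Pick C−Pick A: −80a − 260b = −227.6.
Solving gives a = 1.15720, b = 0.51932.
|∇z| = √(a²+b²) = 1.26839, so dip δ = arctan(1.26839) = 51.75°.
True thickness = vertical thickness × cos δ = 13 × cos 51.75° = 8.0 m.

8.0 m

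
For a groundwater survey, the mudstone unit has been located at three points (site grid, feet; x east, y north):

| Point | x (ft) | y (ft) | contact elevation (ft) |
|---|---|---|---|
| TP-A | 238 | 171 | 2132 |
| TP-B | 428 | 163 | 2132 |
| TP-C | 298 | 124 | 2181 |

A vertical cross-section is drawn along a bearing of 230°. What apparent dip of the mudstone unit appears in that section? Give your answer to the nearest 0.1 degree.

Two edge vectors: TP-A→TP-B = (190, -8, 0), TP-A→TP-C = (60, -47, 49).
Normal n = (TP-A→TP-B) × (TP-A→TP-C) = (-392, -9310, -8450).
So ∂z/∂x = −n_x/n_z = −0.04639 and ∂z/∂y = −n_y/n_z = −1.10178.
Unit vector along 230° is (sin 230°, cos 230°) = (-0.7660, -0.6428).
Slope in that direction = a·(-0.7660) + b·(-0.6428) = 0.74374.
Apparent dip = arctan|0.74374| = 36.6° (true dip is 47.8°, so apparent ≤ true as expected).

36.6°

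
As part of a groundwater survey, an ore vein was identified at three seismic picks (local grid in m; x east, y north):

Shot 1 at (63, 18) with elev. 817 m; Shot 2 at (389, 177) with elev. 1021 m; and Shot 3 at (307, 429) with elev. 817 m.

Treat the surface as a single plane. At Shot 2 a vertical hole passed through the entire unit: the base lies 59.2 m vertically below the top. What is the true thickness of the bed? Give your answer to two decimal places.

Let the plane be z = a·x + b·y + c.
Shot 2−Shot 1: 326a + 159b = 204;  Shot 3−Shot 1: 244a + 411b = 0.
Solving gives a = 0.88081, b = −0.52291.
|∇z| = √(a²+b²) = 1.02433, so dip δ = arctan(1.02433) = 45.69°.
True thickness = vertical thickness × cos δ = 59.2 × cos 45.69° = 41.35 m.

41.35 m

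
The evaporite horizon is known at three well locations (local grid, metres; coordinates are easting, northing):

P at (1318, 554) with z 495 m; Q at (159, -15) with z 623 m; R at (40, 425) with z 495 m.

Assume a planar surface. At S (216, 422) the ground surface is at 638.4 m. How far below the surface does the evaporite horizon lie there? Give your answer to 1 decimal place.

137.5 m

Two edge vectors: P→Q = (-1159, -569, 128), P→R = (-1278, -129, 0).
Normal n = (P→Q) × (P→R) = (16512, -163584, -577671).
So ∂z/∂easting = −n_x/n_z = 0.028584 and ∂z/∂northing = −n_y/n_z = −0.283178.
Intercept c from P: 495 − 37.67 + 156.88 = 614.21.
At (216, 422): z_contact = 6.17 − 119.50 + 614.21 = 500.88 m.
Depth below ground = 638.4 − 500.88 = 137.5 m.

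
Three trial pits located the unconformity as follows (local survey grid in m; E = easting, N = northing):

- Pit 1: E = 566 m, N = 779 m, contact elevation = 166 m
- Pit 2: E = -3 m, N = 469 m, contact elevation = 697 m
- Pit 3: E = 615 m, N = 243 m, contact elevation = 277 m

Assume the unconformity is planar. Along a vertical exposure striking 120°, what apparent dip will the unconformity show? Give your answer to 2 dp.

Let the plane be z = a·E + b·N + c.
Pit 2−Pit 1: −569a − 310b = 531;  Pit 3−Pit 1: 49a − 536b = 111.
Solving gives a = −0.78147, b = −0.27853.
Unit vector along 120° is (sin 120°, cos 120°) = (0.8660, -0.5000).
Slope in that direction = a·(0.8660) + b·(-0.5000) = −0.53751.
Apparent dip = arctan|0.53751| = 28.26° (true dip is 39.7°, so apparent ≤ true as expected).

28.26°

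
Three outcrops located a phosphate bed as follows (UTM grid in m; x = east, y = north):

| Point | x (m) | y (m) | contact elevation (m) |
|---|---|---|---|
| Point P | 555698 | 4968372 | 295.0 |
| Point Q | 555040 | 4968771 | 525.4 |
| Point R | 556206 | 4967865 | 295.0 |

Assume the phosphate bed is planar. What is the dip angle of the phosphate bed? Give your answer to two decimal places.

Let the plane be z = a·x + b·y + c.
Point Q−Point P: −658a + 399b = 230.4;  Point R−Point P: 508a − 507b = 0.
Solving gives a = −0.89229, b = −0.89405.
Gradient magnitude |∇z| = √(a² + b²) = √(0.79618 + 0.79932) = 1.26313.
True dip = arctan(1.26313) = 51.63°, dipping toward NE (azimuth ≈ 045°).

51.63°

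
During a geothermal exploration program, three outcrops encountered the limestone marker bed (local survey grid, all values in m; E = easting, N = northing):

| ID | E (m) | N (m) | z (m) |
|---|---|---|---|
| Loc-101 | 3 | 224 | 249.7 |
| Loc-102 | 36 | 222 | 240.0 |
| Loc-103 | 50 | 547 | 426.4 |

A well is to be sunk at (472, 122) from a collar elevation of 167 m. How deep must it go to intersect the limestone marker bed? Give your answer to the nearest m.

Let the plane be z = a·E + b·N + c.
Loc-102−Loc-101: 33a − 2b = −9.7;  Loc-103−Loc-101: 47a + 323b = 176.7.
Solving gives a = −0.25850, b = 0.58467.
Then c = 249.7 − a·3 − b·224 = 119.51.
At (472, 122): z_contact = −122.0 + 71.3 + 119.51 = 68.8 m.
Depth below ground = 167 − 68.8 = 98 m.

98 m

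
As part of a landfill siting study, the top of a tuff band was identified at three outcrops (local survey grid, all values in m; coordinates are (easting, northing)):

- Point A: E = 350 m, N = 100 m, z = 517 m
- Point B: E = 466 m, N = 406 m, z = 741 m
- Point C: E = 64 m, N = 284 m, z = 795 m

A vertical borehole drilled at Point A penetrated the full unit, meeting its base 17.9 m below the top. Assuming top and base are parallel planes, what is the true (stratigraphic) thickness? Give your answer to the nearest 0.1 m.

12.8 m

Two edge vectors: Point A→Point B = (116, 306, 224), Point A→Point C = (-286, 184, 278).
Normal n = (Point A→Point B) × (Point A→Point C) = (43852, -96312, 108860).
So ∂z/∂E = −n_x/n_z = −0.40283 and ∂z/∂N = −n_y/n_z = 0.88473.
|∇z| = √(a²+b²) = 0.97212, so dip δ = arctan(0.97212) = 44.19°.
True thickness = vertical thickness × cos δ = 17.9 × cos 44.19° = 12.8 m.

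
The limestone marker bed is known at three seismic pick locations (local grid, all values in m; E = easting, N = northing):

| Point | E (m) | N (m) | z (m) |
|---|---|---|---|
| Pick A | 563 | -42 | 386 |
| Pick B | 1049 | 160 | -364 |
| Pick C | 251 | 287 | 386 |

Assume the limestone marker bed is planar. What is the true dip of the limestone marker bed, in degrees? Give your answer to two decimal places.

56.75°

Two edge vectors: Pick A→Pick B = (486, 202, -750), Pick A→Pick C = (-312, 329, 0).
Normal n = (Pick A→Pick B) × (Pick A→Pick C) = (246750, 234000, 222918).
So ∂z/∂E = −n_x/n_z = −1.10691 and ∂z/∂N = −n_y/n_z = −1.04971.
Gradient magnitude |∇z| = √(a² + b²) = √(1.22525 + 1.10190) = 1.52550.
True dip = arctan(1.52550) = 56.75°, dipping toward NE (azimuth ≈ 047°).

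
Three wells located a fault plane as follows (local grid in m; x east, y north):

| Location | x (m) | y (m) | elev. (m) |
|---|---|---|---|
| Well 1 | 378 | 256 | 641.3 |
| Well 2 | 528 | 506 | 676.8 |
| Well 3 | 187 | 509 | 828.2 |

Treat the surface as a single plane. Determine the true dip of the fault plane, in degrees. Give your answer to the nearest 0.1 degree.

30.9°

Two edge vectors: Well 1→Well 2 = (150, 250, 35.5), Well 1→Well 3 = (-191, 253, 186.9).
Normal n = (Well 1→Well 2) × (Well 1→Well 3) = (37743.5, -34815.5, 85700).
So ∂z/∂x = −n_x/n_z = −0.44041 and ∂z/∂y = −n_y/n_z = 0.40625.
Gradient magnitude |∇z| = √(a² + b²) = √(0.19396 + 0.16504) = 0.59917.
True dip = arctan(0.59917) = 30.9°, dipping toward SE (azimuth ≈ 133°).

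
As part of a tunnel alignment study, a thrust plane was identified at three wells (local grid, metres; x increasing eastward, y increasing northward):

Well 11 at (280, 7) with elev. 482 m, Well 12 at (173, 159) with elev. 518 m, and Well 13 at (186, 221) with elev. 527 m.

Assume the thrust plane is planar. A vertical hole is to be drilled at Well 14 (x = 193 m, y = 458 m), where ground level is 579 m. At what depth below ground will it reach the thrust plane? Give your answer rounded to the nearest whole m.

Let the plane be z = a·x + b·y + c.
Well 12−Well 11: −107a + 152b = 36;  Well 13−Well 11: −94a + 214b = 45.
Solving gives a = −0.10035, b = 0.16620.
Then c = 482 − a·280 − b·7 = 508.93.
At (193, 458): z_contact = −19.4 + 76.1 + 508.93 = 565.7 m.
Depth below ground = 579 − 565.7 = 13 m.

13 m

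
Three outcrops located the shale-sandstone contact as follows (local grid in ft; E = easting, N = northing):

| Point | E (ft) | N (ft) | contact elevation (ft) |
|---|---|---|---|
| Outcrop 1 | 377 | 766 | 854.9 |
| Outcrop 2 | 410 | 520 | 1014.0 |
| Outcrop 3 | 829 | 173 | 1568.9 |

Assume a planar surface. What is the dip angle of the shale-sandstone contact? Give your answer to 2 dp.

45.91°

Let the plane be z = a·E + b·N + c.
Outcrop 2−Outcrop 1: 33a − 246b = 159.1;  Outcrop 3−Outcrop 1: 452a − 593b = 714.
Solving gives a = 0.88731, b = −0.52772.
Gradient magnitude |∇z| = √(a² + b²) = √(0.78731 + 0.27849) = 1.03238.
True dip = arctan(1.03238) = 45.91°, dipping toward WNW (azimuth ≈ 301°).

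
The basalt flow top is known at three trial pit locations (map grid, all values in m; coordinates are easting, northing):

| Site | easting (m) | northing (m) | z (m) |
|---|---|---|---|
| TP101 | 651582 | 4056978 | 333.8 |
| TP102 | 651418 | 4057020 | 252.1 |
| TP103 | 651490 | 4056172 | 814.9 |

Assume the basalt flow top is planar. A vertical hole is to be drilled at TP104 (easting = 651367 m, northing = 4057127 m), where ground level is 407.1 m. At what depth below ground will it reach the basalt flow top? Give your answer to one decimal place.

Let the plane be z = a·easting + b·northing + c.
TP102−TP101: −164a + 42b = −81.7;  TP103−TP101: −92a − 806b = 481.1.
Solving gives a = 0.335499236, b = −0.635193461.
Then c = 333.8 − a·651582 − b·4056978 = 2358694.43.
At (651367, 4057127): z_contact = 218533.13 − 2577060.54 + 2358694.43 = 167.02 m.
Depth below ground = 407.1 − 167.02 = 240.1 m.

240.1 m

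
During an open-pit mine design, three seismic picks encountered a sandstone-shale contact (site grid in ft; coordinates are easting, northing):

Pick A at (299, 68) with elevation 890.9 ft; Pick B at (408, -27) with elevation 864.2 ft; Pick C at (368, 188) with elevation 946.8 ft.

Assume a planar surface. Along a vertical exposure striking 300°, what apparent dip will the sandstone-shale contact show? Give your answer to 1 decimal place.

Two edge vectors: Pick A→Pick B = (109, -95, -26.7), Pick A→Pick C = (69, 120, 55.9).
Normal n = (Pick A→Pick B) × (Pick A→Pick C) = (-2106.5, -7935.4, 19635).
So ∂z/∂easting = −n_x/n_z = 0.10728 and ∂z/∂northing = −n_y/n_z = 0.40415.
Unit vector along 300° is (sin 300°, cos 300°) = (-0.8660, 0.5000).
Slope in that direction = a·(-0.8660) + b·(0.5000) = 0.10916.
Apparent dip = arctan|0.10916| = 6.2° (true dip is 22.7°, so apparent ≤ true as expected).

6.2°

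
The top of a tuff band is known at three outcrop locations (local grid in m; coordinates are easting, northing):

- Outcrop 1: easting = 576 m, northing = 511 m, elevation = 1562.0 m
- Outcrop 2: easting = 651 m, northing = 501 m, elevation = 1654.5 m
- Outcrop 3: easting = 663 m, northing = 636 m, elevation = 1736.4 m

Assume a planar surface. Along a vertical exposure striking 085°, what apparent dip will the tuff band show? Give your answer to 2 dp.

53.20°

Two edge vectors: Outcrop 1→Outcrop 2 = (75, -10, 92.5), Outcrop 1→Outcrop 3 = (87, 125, 174.4).
Normal n = (Outcrop 1→Outcrop 2) × (Outcrop 1→Outcrop 3) = (-13306.5, -5032.5, 10245).
So ∂z/∂easting = −n_x/n_z = 1.29883 and ∂z/∂northing = −n_y/n_z = 0.49122.
Unit vector along 085° is (sin 85°, cos 85°) = (0.9962, 0.0872).
Slope in that direction = a·(0.9962) + b·(0.0872) = 1.33670.
Apparent dip = arctan|1.33670| = 53.20° (true dip is 54.2°, so apparent ≤ true as expected).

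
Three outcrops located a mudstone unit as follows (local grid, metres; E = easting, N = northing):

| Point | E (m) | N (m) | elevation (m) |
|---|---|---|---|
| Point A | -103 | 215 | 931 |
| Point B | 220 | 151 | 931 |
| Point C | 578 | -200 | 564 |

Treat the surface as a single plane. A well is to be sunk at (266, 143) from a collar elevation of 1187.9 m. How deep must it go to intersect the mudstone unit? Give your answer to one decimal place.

255.4 m

Two edge vectors: Point A→Point B = (323, -64, 0), Point A→Point C = (681, -415, -367).
Normal n = (Point A→Point B) × (Point A→Point C) = (23488, 118541, -90461).
So ∂z/∂E = −n_x/n_z = 0.25965 and ∂z/∂N = −n_y/n_z = 1.31041.
Intercept c from Point A: 931 + 26.74 − 281.74 = 676.01.
At (266, 143): z_contact = 69.07 + 187.39 + 676.01 = 932.46 m.
Depth below ground = 1187.9 − 932.46 = 255.4 m.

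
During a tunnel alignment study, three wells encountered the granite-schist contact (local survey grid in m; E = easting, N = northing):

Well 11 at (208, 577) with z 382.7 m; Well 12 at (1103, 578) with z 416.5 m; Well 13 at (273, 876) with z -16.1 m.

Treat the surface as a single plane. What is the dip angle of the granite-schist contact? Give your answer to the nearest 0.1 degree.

Let the plane be z = a·E + b·N + c.
Well 12−Well 11: 895a + 1b = 33.8;  Well 13−Well 11: 65a + 299b = −398.8.
Solving gives a = 0.03927, b = −1.34232.
Gradient magnitude |∇z| = √(a² + b²) = √(0.00154 + 1.80181) = 1.34289.
True dip = arctan(1.34289) = 53.3°, dipping toward N (azimuth ≈ 358°).

53.3°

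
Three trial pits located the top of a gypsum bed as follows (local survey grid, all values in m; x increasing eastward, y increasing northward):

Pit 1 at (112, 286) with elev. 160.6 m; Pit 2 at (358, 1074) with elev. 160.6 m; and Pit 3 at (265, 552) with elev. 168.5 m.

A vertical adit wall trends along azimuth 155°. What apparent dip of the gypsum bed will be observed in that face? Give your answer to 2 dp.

4.56°

Two edge vectors: Pit 1→Pit 2 = (246, 788, 0), Pit 1→Pit 3 = (153, 266, 7.9).
Normal n = (Pit 1→Pit 2) × (Pit 1→Pit 3) = (6225.2, -1943.4, -55128).
So ∂z/∂x = −n_x/n_z = 0.11292 and ∂z/∂y = −n_y/n_z = −0.03525.
Unit vector along 155° is (sin 155°, cos 155°) = (0.4226, -0.9063).
Slope in that direction = a·(0.4226) + b·(-0.9063) = 0.07967.
Apparent dip = arctan|0.07967| = 4.56° (true dip is 6.7°, so apparent ≤ true as expected).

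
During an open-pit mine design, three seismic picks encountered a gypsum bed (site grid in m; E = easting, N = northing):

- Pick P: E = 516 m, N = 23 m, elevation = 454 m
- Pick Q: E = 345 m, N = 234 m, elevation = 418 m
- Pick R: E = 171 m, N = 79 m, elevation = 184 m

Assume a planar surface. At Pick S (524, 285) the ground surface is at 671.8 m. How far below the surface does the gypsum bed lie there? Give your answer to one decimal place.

Let the plane be z = a·E + b·N + c.
Pick Q−Pick P: −171a + 211b = −36;  Pick R−Pick P: −345a + 56b = −270.
Solving gives a = 0.86926, b = 0.53386.
Then c = 454 − a·516 − b·23 = −6.82.
At (524, 285): z_contact = 455.49 + 152.15 − 6.82 = 600.83 m.
Depth below ground = 671.8 − 600.83 = 71.0 m.

71.0 m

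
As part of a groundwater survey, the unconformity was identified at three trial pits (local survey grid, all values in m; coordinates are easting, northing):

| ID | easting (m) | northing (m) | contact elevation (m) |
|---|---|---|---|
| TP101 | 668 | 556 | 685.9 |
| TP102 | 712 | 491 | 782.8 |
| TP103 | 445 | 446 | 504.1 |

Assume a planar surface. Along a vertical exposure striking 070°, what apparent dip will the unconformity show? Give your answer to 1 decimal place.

40.4°

Two edge vectors: TP101→TP102 = (44, -65, 96.9), TP101→TP103 = (-223, -110, -181.8).
Normal n = (TP101→TP102) × (TP101→TP103) = (22476, -13609.5, -19335).
So ∂z/∂easting = −n_x/n_z = 1.16245 and ∂z/∂northing = −n_y/n_z = −0.70388.
Unit vector along 070° is (sin 70°, cos 70°) = (0.9397, 0.3420).
Slope in that direction = a·(0.9397) + b·(0.3420) = 0.85161.
Apparent dip = arctan|0.85161| = 40.4° (true dip is 53.7°, so apparent ≤ true as expected).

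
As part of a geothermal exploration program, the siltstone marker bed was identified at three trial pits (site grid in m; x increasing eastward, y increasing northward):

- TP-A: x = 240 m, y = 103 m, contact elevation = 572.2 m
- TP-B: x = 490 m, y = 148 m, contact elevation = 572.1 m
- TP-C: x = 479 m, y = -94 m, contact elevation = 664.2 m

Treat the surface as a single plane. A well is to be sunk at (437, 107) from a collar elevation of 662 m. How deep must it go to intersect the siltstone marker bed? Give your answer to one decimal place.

77.8 m

Let the plane be z = a·x + b·y + c.
TP-B−TP-A: 250a + 45b = −0.1;  TP-C−TP-A: 239a − 197b = 92.
Solving gives a = 0.06867, b = −0.38370.
Then c = 572.2 − a·240 − b·103 = 595.24.
At (437, 107): z_contact = 30.01 − 41.06 + 595.24 = 584.19 m.
Depth below ground = 662 − 584.19 = 77.8 m.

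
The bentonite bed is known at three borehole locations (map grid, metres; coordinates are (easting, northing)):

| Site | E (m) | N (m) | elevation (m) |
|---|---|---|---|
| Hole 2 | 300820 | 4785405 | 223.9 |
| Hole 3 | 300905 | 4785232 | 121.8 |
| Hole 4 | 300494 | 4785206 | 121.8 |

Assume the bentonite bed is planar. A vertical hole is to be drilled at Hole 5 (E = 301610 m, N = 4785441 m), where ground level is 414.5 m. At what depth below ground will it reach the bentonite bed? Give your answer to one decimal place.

Two edge vectors: Hole 2→Hole 3 = (85, -173, -102.1), Hole 2→Hole 4 = (-326, -199, -102.1).
Normal n = (Hole 2→Hole 3) × (Hole 2→Hole 4) = (-2654.6, 41963.1, -73313).
So ∂z/∂E = −n_x/n_z = −0.036209131 and ∂z/∂N = −n_y/n_z = 0.572382797.
Intercept c from Hole 2: 223.9 + 10892.43 − 2739083.50 = −2727967.17.
At (301610, 4785441): z_contact = −10921.04 + 2739104.10 − 2727967.17 = 215.90 m.
Depth below ground = 414.5 − 215.90 = 198.6 m.

198.6 m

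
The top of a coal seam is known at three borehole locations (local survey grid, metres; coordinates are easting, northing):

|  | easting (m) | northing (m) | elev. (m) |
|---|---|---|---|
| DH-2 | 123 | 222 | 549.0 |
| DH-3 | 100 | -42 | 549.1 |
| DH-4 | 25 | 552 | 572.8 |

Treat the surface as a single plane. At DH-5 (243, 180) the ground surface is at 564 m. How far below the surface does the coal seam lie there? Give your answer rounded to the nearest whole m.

Two edge vectors: DH-2→DH-3 = (-23, -264, 0.1), DH-2→DH-4 = (-98, 330, 23.8).
Normal n = (DH-2→DH-3) × (DH-2→DH-4) = (-6316.2, 537.6, -33462).
So ∂z/∂easting = −n_x/n_z = −0.18876 and ∂z/∂northing = −n_y/n_z = 0.01607.
Intercept c from DH-2: 549 + 23.22 − 3.57 = 568.65.
At (243, 180): z_contact = −45.9 + 2.9 + 568.65 = 525.7 m.
Depth below ground = 564 − 525.7 = 38 m.

38 m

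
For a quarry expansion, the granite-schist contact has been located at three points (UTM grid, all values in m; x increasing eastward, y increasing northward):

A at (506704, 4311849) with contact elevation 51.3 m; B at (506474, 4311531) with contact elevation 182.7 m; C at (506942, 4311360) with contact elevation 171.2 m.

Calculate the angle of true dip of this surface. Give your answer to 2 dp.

18.89°

Two edge vectors: A→B = (-230, -318, 131.4), A→C = (238, -489, 119.9).
Normal n = (A→B) × (A→C) = (26126.4, 58850.2, 188154).
So ∂z/∂x = −n_x/n_z = −0.13886 and ∂z/∂y = −n_y/n_z = −0.31278.
Gradient magnitude |∇z| = √(a² + b²) = √(0.01928 + 0.09783) = 0.34221.
True dip = arctan(0.34221) = 18.89°, dipping toward NNE (azimuth ≈ 024°).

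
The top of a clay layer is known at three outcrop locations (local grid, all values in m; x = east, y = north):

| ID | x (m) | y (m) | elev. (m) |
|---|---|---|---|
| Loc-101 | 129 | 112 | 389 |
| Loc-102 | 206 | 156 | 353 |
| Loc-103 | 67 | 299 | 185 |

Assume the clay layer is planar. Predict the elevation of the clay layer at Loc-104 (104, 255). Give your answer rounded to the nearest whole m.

236 m

Two edge vectors: Loc-101→Loc-102 = (77, 44, -36), Loc-101→Loc-103 = (-62, 187, -204).
Normal n = (Loc-101→Loc-102) × (Loc-101→Loc-103) = (-2244, 17940, 17127).
So ∂z/∂x = −n_x/n_z = 0.13102 and ∂z/∂y = −n_y/n_z = −1.04747.
Intercept c from Loc-101: 389 − 16.90 + 117.32 = 489.41.
At (104, 255): z = 13.6 − 267.1 + 489.41 = 235.9 m.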